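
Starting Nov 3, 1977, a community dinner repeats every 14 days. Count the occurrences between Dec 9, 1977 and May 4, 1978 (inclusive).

Occurrences land 14·i days after Nov 3, 1977 for i = 0, 1, 2, …
Dec 9, 1977 is 36 days after the start; 36 ÷ 14 = 2 remainder 8; since the remainder is 8, round up to i = 3. First occurrence in the window: #4 on Dec 15, 1977 (3×14 = 42 days in).
May 4, 1978 is 182 days after the start; 182 ÷ 14 = 13 remainder 0. Last occurrence in the window: #14 on May 4, 1978.
Occurrences #4 through #14: 11 in total.

11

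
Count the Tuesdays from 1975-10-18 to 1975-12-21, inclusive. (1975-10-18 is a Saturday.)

1975-10-18 is a Saturday; the first Tuesday on or after it is 1975-10-21 (3 days later).
From 1975-10-21 to 1975-12-21: 10 + 30 + 21 = 61 days (rest of October, November, December).
61 ÷ 7 = 8 full weeks with remainder 5, so 8 more Tuesdays after the first → 9.

9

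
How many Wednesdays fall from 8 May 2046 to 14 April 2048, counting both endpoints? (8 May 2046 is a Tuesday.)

8 May 2046 is a Tuesday; the first Wednesday on or after it is 9 May 2046 (1 day later).
From 9 May 2046 to 14 April 2048: 236 + 365 + 105 = 706 days (rest of 2046, 2047, to 14 April 2048 in 2048).
706 ÷ 7 = 100 full weeks with remainder 6, so 100 more Wednesdays after the first → 101.

101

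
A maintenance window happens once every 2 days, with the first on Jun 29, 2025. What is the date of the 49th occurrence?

The 49th occurrence is 48 intervals after the first: 48 × 2 = 96 days after Jun 29, 2025.
Jun has 30 days — 1 day to the end of Jun leaves 95.
Jul has 31 days (64 left).
Aug has 31 days (33 left).
Sep has 30 days (3 left).
3 days into Oct → Oct 3, 2025.

Oct 3, 2025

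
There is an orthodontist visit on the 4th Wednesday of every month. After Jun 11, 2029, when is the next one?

Jun 2029 starts on a Friday; its first Wednesday is the 6th, so the 4th Wednesday is the 27th — Jun 27, 2029.
Jun 27, 2029 is after Jun 11, 2029, so that is the next one.

Jun 27, 2029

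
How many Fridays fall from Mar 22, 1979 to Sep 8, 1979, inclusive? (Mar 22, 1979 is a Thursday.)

Mar 22, 1979 is a Thursday; the first Friday on or after it is Mar 23, 1979 (1 day later).
From Mar 23, 1979 to Sep 8, 1979: 8 + 30 + 31 + 30 + 31 + 31 + 8 = 169 days (rest of Mar, Apr, May, Jun, Jul, Aug, Sep).
169 ÷ 7 = 24 full weeks with remainder 1, so 24 more Fridays after the first → 25.

25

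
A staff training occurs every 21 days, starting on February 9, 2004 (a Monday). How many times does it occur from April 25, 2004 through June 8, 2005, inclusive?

Occurrences land 21·i days after February 9, 2004 for i = 0, 1, 2, …
April 25, 2004 is 76 days after the start; 76 ÷ 21 = 3 remainder 13; since the remainder is 13, round up to i = 4. First occurrence in the window: #5 on May 3, 2004 (4×21 = 84 days in).
June 8, 2005 is 485 days after the start; 485 ÷ 21 = 23 remainder 2. Last occurrence in the window: #24 on June 6, 2005.
Occurrences #5 through #24: 20 in total.

20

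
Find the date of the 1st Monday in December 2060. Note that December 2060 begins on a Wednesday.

2060-12-06

December 2060 begins on a Wednesday, so the first Monday is December 6 (5 days later).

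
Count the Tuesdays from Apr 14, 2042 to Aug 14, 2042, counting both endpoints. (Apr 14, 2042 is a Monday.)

18

Apr 14, 2042 is a Monday; the first Tuesday on or after it is Apr 15, 2042 (1 day later).
From Apr 15, 2042 to Aug 14, 2042: 15 + 31 + 30 + 31 + 14 = 121 days (rest of Apr, May, Jun, Jul, Aug).
121 ÷ 7 = 17 full weeks with remainder 2, so 17 more Tuesdays after the first → 18.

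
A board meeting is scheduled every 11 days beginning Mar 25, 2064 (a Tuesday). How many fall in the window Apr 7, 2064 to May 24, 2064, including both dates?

4

Occurrences land 11·i days after Mar 25, 2064 for i = 0, 1, 2, …
Apr 7, 2064 is 13 days after the start; 13 ÷ 11 = 1 remainder 2; since the remainder is 2, round up to i = 2. First occurrence in the window: #3 on Apr 16, 2064 (2×11 = 22 days in).
May 24, 2064 is 60 days after the start; 60 ÷ 11 = 5 remainder 5. Last occurrence in the window: #6 on May 19, 2064.
Occurrences #3 through #6: 4 in total.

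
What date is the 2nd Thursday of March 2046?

The first Thursday of March 2046 is March 1.
The 2nd Thursday is 1 weeks later: 1 + 7 = 8.

8 March 2046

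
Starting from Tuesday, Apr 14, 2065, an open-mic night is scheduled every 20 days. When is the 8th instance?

Sep 1, 2065

The 8th occurrence is 7 intervals after the first: 7 × 20 = 140 days after Apr 14, 2065.
Apr has 30 days — 16 days to the end of Apr leaves 124.
May has 31 days (93 left).
Jun has 30 days (63 left).
Jul has 31 days (32 left).
Aug has 31 days (1 left).
1 day into Sep → Sep 1, 2065.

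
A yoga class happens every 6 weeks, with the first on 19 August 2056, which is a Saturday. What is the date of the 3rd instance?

11 November 2056

The 3rd occurrence is 2 intervals after the first: 2 × 42 = 84 days after 19 August 2056.
August has 31 days — 12 days to the end of August leaves 72.
September has 30 days (42 left).
October has 31 days (11 left).
11 days into November → 11 November 2056.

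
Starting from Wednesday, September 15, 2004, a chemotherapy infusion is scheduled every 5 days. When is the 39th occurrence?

The 39th occurrence is 38 intervals after the first: 38 × 5 = 190 days after September 15, 2004.
September has 30 days — 15 days to the end of September leaves 175.
October has 31 days (144 left).
November has 30 days (114 left).
December has 31 days (83 left).
January has 31 days (52 left).
February has 28 days (24 left).
24 days into March → March 24, 2005.

March 24, 2005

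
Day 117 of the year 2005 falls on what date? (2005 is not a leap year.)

April 27, 2005

January has 31 days (117 − 31 = 86 remain).
February has 28 days (86 − 28 = 58 remain).
March has 31 days (58 − 31 = 27 remain).
27 into April → April 27.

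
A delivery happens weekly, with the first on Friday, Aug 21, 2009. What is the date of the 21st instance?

The 21st occurrence is 20 intervals after the first: 20 × 7 = 140 days after Aug 21, 2009.
Aug has 31 days — 10 days to the end of Aug leaves 130.
Sep has 30 days (100 left).
Oct has 31 days (69 left).
Nov has 30 days (39 left).
Dec has 31 days (8 left).
8 days into Jan → Jan 8, 2010.

Jan 8, 2010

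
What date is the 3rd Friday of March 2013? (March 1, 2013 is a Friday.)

15 March 2013

March 2013 begins on a Friday, so the first Friday is March 1.
The 3rd Friday is 2 weeks later: 1 + 14 = 15.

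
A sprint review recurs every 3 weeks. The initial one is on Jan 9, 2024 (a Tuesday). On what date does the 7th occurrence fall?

The 7th occurrence is 6 intervals after the first: 6 × 21 = 126 days after Jan 9, 2024.
Jan has 31 days — 22 days to the end of Jan leaves 104.
Feb has 29 days (75 left).
Mar has 31 days (44 left).
Apr has 30 days (14 left).
14 days into May → May 14, 2024.

May 14, 2024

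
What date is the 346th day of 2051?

12 December 2051

January has 31 days (346 − 31 = 315 remain).
February has 28 days (315 − 28 = 287 remain).
March has 31 days (287 − 31 = 256 remain).
April has 30 days (256 − 30 = 226 remain).
May has 31 days (226 − 31 = 195 remain).
June has 30 days (195 − 30 = 165 remain).
July has 31 days (165 − 31 = 134 remain).
August has 31 days (134 − 31 = 103 remain).
September has 30 days (103 − 30 = 73 remain).
October has 31 days (73 − 31 = 42 remain).
November has 30 days (42 − 30 = 12 remain).
12 into December → December 12.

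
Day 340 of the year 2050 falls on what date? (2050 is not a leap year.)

December 6, 2050

January has 31 days (340 − 31 = 309 remain).
February has 28 days (309 − 28 = 281 remain).
March has 31 days (281 − 31 = 250 remain).
April has 30 days (250 − 30 = 220 remain).
May has 31 days (220 − 31 = 189 remain).
June has 30 days (189 − 30 = 159 remain).
July has 31 days (159 − 31 = 128 remain).
August has 31 days (128 − 31 = 97 remain).
September has 30 days (97 − 30 = 67 remain).
October has 31 days (67 − 31 = 36 remain).
November has 30 days (36 − 30 = 6 remain).
6 into December → December 6.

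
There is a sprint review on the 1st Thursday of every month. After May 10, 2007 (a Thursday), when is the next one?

Jun 7, 2007

May 2007 starts on a Tuesday, so its 1st Thursday is May 3, 2007 (2 days in).
That is not after May 10, 2007, so look at Jun 2007.
Jun 2007 starts on a Friday, so its 1st Thursday is Jun 7, 2007 (6 days in).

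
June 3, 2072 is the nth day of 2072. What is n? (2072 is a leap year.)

155

Days in months before June: 31 + 29 + 31 + 30 + 31 = 152.
Plus 3 days into June → day 155.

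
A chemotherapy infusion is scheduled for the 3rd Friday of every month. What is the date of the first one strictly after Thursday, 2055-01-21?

2055-02-19

January 2055 starts on a Friday; its first Friday is the 1st, so the 3rd Friday is the 15th — 2055-01-15.
That is not after 2055-01-21, so look at February 2055.
February 2055 starts on a Monday; its first Friday is the 5th, so the 3rd Friday is the 19th — 2055-02-19.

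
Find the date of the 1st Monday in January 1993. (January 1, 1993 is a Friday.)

January 4, 1993

January 1993 begins on a Friday, so the first Monday is January 4 (3 days later).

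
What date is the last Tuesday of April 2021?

April 27, 2021

April 2021 begins on a Thursday, so the first Tuesday is April 6 (5 days later).
April 2021 has 30 days. Adding weeks: 6, 13, 20, 27 — the last one ≤ 30 is the 27th.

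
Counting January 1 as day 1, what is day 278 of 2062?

Oct 5, 2062

Jan has 31 days (278 − 31 = 247 remain).
Feb has 28 days (247 − 28 = 219 remain).
Mar has 31 days (219 − 31 = 188 remain).
Apr has 30 days (188 − 30 = 158 remain).
May has 31 days (158 − 31 = 127 remain).
Jun has 30 days (127 − 30 = 97 remain).
Jul has 31 days (97 − 31 = 66 remain).
Aug has 31 days (66 − 31 = 35 remain).
Sep has 30 days (35 − 30 = 5 remain).
5 into Oct → Oct 5.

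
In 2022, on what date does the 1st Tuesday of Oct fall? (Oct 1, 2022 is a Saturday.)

Oct 2022 begins on a Saturday, so the first Tuesday is Oct 4 (3 days later).

Oct 4, 2022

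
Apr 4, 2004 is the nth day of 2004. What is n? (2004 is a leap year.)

Days in months before Apr: 31 + 29 + 31 = 91.
Plus 4 days into Apr → day 95.

95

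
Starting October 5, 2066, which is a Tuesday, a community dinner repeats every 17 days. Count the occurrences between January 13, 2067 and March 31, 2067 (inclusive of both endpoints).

Occurrences land 17·i days after October 5, 2066 for i = 0, 1, 2, …
January 13, 2067 is 100 days after the start; 100 ÷ 17 = 5 remainder 15; since the remainder is 15, round up to i = 6. First occurrence in the window: #7 on January 15, 2067 (6×17 = 102 days in).
March 31, 2067 is 177 days after the start; 177 ÷ 17 = 10 remainder 7. Last occurrence in the window: #11 on March 24, 2067.
Occurrences #7 through #11: 5 in total.

5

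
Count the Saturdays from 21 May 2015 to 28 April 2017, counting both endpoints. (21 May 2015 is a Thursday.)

101

21 May 2015 is a Thursday; the first Saturday on or after it is 23 May 2015 (2 days later).
From 23 May 2015 to 28 April 2017: 222 + 366 + 118 = 706 days (rest of 2015, 2016, to 28 April 2017 in 2017).
706 ÷ 7 = 100 full weeks with remainder 6, so 100 more Saturdays after the first → 101.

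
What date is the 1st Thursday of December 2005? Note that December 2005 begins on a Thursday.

December 2005 begins on a Thursday, so the first Thursday is December 1.

2005-12-01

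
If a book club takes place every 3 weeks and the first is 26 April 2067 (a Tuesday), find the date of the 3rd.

The 3rd occurrence is 2 intervals after the first: 2 × 21 = 42 days after 26 April 2067.
April has 30 days — 4 days to the end of April leaves 38.
May has 31 days (7 left).
7 days into June → 7 June 2067.

7 June 2067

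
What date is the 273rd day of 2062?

Jan has 31 days (273 − 31 = 242 remain).
Feb has 28 days (242 − 28 = 214 remain).
Mar has 31 days (214 − 31 = 183 remain).
Apr has 30 days (183 − 30 = 153 remain).
May has 31 days (153 − 31 = 122 remain).
Jun has 30 days (122 − 30 = 92 remain).
Jul has 31 days (92 − 31 = 61 remain).
Aug has 31 days (61 − 31 = 30 remain).
30 into Sep → Sep 30.

Sep 30, 2062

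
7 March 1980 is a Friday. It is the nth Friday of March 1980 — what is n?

Day 7 falls in week ⌈7/7⌉ of the month.
Days 1–7 hold the 1st Friday, 8–14 the 2nd, 15–21 the 3rd, 22–28 the 4th, 29–31 the 5th.
7 is in the range for the 1st.

1st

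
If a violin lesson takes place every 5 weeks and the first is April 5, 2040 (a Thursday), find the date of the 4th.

The 4th occurrence is 3 intervals after the first: 3 × 35 = 105 days after April 5, 2040.
April has 30 days — 25 days to the end of April leaves 80.
May has 31 days (49 left).
June has 30 days (19 left).
19 days into July → July 19, 2040.

July 19, 2040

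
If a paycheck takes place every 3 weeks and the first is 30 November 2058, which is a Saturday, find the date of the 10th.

The 10th occurrence is 9 intervals after the first: 9 × 21 = 189 days after 30 November 2058.
November has 30 days — 0 days to the end of November leaves 189.
December has 31 days (158 left).
January has 31 days (127 left).
February has 28 days (99 left).
March has 31 days (68 left).
April has 30 days (38 left).
May has 31 days (7 left).
7 days into June → 7 June 2059.

7 June 2059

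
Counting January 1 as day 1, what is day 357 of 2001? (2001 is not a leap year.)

Dec 23, 2001

Jan has 31 days (357 − 31 = 326 remain).
Feb has 28 days (326 − 28 = 298 remain).
Mar has 31 days (298 − 31 = 267 remain).
Apr has 30 days (267 − 30 = 237 remain).
May has 31 days (237 − 31 = 206 remain).
Jun has 30 days (206 − 30 = 176 remain).
Jul has 31 days (176 − 31 = 145 remain).
Aug has 31 days (145 − 31 = 114 remain).
Sep has 30 days (114 − 30 = 84 remain).
Oct has 31 days (84 − 31 = 53 remain).
Nov has 30 days (53 − 30 = 23 remain).
23 into Dec → Dec 23.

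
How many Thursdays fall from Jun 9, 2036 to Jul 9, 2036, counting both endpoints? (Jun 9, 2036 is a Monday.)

4

Jun 9, 2036 is a Monday; the first Thursday on or after it is Jun 12, 2036 (3 days later).
From Jun 12, 2036 to Jul 9, 2036: 18 + 9 = 27 days (rest of Jun, Jul).
27 ÷ 7 = 3 full weeks with remainder 6, so 3 more Thursdays after the first → 4.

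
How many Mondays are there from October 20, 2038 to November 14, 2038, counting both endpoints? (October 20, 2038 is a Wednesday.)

3

October 20, 2038 is a Wednesday; the first Monday on or after it is October 25, 2038 (5 days later).
From October 25, 2038 to November 14, 2038: 6 + 14 = 20 days (rest of October, November).
20 ÷ 7 = 2 full weeks with remainder 6, so 2 more Mondays after the first → 3.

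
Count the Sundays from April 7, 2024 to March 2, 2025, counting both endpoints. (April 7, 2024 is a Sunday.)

48

April 7, 2024 is a Sunday; the first Sunday on or after it is April 7, 2024.
From April 7, 2024 to March 2, 2025: 268 + 61 = 329 days (rest of 2024, to March 2, 2025 in 2025).
329 ÷ 7 = 47 full weeks with remainder 0, so 47 more Sundays after the first → 48.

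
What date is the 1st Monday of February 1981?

February 1981 begins on a Sunday, so the first Monday is February 2 (1 day later).

2 February 1981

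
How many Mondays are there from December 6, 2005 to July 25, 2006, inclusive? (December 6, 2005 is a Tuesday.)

December 6, 2005 is a Tuesday; the first Monday on or after it is December 12, 2005 (6 days later).
From December 12, 2005 to July 25, 2006: 19 + 31 + 28 + 31 + 30 + 31 + 30 + 25 = 225 days (rest of December, January, February, March, April, May, June, July).
225 ÷ 7 = 32 full weeks with remainder 1, so 32 more Mondays after the first → 33.

33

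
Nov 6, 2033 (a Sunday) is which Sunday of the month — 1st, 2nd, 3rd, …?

Day 6 falls in week ⌈6/7⌉ of the month.
Days 1–7 hold the 1st Sunday, 8–14 the 2nd, 15–21 the 3rd, 22–28 the 4th, 29–31 the 5th.
6 is in the range for the 1st.

1st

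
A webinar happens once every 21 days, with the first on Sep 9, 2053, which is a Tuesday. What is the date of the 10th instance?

Mar 17, 2054

The 10th occurrence is 9 intervals after the first: 9 × 21 = 189 days after Sep 9, 2053.
Sep has 30 days — 21 days to the end of Sep leaves 168.
Oct has 31 days (137 left).
Nov has 30 days (107 left).
Dec has 31 days (76 left).
Jan has 31 days (45 left).
Feb has 28 days (17 left).
17 days into Mar → Mar 17, 2054.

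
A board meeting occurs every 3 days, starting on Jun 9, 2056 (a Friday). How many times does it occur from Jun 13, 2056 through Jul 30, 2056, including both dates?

16

Occurrences land 3·i days after Jun 9, 2056 for i = 0, 1, 2, …
Jun 13, 2056 is 4 days after the start; 4 ÷ 3 = 1 remainder 1; since the remainder is 1, round up to i = 2. First occurrence in the window: #3 on Jun 15, 2056 (2×3 = 6 days in).
Jul 30, 2056 is 51 days after the start; 51 ÷ 3 = 17 remainder 0. Last occurrence in the window: #18 on Jul 30, 2056.
Occurrences #3 through #18: 16 in total.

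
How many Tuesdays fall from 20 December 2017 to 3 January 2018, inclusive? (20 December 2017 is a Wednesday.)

2

20 December 2017 is a Wednesday; the first Tuesday on or after it is 26 December 2017 (6 days later).
From 26 December 2017 to 3 January 2018: 5 + 3 = 8 days (rest of December, January).
8 ÷ 7 = 1 full weeks with remainder 1, so 1 more Tuesdays after the first → 2.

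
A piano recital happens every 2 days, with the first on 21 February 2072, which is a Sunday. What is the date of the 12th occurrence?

The 12th occurrence is 11 intervals after the first: 11 × 2 = 22 days after 21 February 2072.
February has 29 days — 8 days to the end of February leaves 14.
14 days into March → 14 March 2072.

14 March 2072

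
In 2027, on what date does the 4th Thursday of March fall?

March 2027 begins on a Monday, so the first Thursday is March 4 (3 days later).
The 4th Thursday is 3 weeks later: 4 + 21 = 25.

March 25, 2027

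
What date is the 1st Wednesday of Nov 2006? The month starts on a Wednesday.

Nov 1, 2006

Nov 2006 begins on a Wednesday, so the first Wednesday is Nov 1.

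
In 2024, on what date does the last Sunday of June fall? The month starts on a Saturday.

June 2024 begins on a Saturday, so the first Sunday is June 2 (1 day later).
June 2024 has 30 days. Adding weeks: 2, 9, 16, 23, 30 — the last one ≤ 30 is the 30th.

30 June 2024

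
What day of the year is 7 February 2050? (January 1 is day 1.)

38

Days in months before February: 31 = 31.
Plus 7 days into February → day 38.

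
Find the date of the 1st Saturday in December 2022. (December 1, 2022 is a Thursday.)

3 December 2022

December 2022 begins on a Thursday, so the first Saturday is December 3 (2 days later).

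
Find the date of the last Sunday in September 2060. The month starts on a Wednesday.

2060-09-26

September 2060 begins on a Wednesday, so the first Sunday is September 5 (4 days later).
September 2060 has 30 days. Adding weeks: 5, 12, 19, 26 — the last one ≤ 30 is the 26th.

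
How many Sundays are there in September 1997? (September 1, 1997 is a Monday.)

September 1, 1997 is a Monday; the first Sunday on or after it is September 7, 1997 (6 days later).
From September 7, 1997 to September 30, 1997 is 30 − 7 = 23 days.
23 ÷ 7 = 3 full weeks with remainder 2, so 3 more Sundays after the first → 4.

4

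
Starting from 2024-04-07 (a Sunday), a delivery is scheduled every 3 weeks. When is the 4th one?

The 4th occurrence is 3 intervals after the first: 3 × 21 = 63 days after 2024-04-07.
April has 30 days — 23 days to the end of April leaves 40.
May has 31 days (9 left).
9 days into June → 2024-06-09.

2024-06-09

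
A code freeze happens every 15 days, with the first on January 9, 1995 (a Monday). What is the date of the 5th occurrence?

The 5th occurrence is 4 intervals after the first: 4 × 15 = 60 days after January 9, 1995.
January has 31 days — 22 days to the end of January leaves 38.
February has 28 days (10 left).
10 days into March → March 10, 1995.

March 10, 1995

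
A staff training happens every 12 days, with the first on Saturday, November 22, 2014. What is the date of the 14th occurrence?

April 27, 2015

The 14th occurrence is 13 intervals after the first: 13 × 12 = 156 days after November 22, 2014.
November has 30 days — 8 days to the end of November leaves 148.
December has 31 days (117 left).
January has 31 days (86 left).
February has 28 days (58 left).
March has 31 days (27 left).
27 days into April → April 27, 2015.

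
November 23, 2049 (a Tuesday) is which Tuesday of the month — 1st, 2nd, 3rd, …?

4th

Day 23 falls in week ⌈23/7⌉ of the month.
Days 1–7 hold the 1st Tuesday, 8–14 the 2nd, 15–21 the 3rd, 22–28 the 4th, 29–31 the 5th.
23 is in the range for the 4th.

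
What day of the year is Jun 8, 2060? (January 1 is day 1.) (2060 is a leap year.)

160

Days in months before Jun: 31 + 29 + 31 + 30 + 31 = 152.
Plus 8 days into Jun → day 160.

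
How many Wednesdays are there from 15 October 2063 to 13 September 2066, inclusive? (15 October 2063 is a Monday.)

152

15 October 2063 is a Monday; the first Wednesday on or after it is 17 October 2063 (2 days later).
From 17 October 2063 to 13 September 2066: 75 + 366 + 365 + 256 = 1062 days (rest of 2063, 2064, 2065, to 13 September 2066 in 2066).
1062 ÷ 7 = 151 full weeks with remainder 5, so 151 more Wednesdays after the first → 152.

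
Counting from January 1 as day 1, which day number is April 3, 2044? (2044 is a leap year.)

94

Days in months before April: 31 + 29 + 31 = 91.
Plus 3 days into April → day 94.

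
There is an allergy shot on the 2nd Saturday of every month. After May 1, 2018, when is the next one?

May 12, 2018

May 2018 starts on a Tuesday; its first Saturday is the 5th, so the 2nd Saturday is the 12th — May 12, 2018.
May 12, 2018 is after May 1, 2018, so that is the next one.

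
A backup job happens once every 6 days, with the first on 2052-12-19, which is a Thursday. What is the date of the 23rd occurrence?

The 23rd occurrence is 22 intervals after the first: 22 × 6 = 132 days after 2052-12-19.
December has 31 days — 12 days to the end of December leaves 120.
January has 31 days (89 left).
February has 28 days (61 left).
March has 31 days (30 left).
30 days into April → 2053-04-30.

2053-04-30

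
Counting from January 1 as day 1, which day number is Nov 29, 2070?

333

Days in months before Nov: 31 + 28 + 31 + 30 + 31 + 30 + 31 + 31 + 30 + 31 = 304.
Plus 29 days into Nov → day 333.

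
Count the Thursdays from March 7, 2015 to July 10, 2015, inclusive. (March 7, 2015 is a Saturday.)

18

March 7, 2015 is a Saturday; the first Thursday on or after it is March 12, 2015 (5 days later).
From March 12, 2015 to July 10, 2015: 19 + 30 + 31 + 30 + 10 = 120 days (rest of March, April, May, June, July).
120 ÷ 7 = 17 full weeks with remainder 1, so 17 more Thursdays after the first → 18.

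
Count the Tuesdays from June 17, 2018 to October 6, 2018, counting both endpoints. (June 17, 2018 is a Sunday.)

June 17, 2018 is a Sunday; the first Tuesday on or after it is June 19, 2018 (2 days later).
From June 19, 2018 to October 6, 2018: 11 + 31 + 31 + 30 + 6 = 109 days (rest of June, July, August, September, October).
109 ÷ 7 = 15 full weeks with remainder 4, so 15 more Tuesdays after the first → 16.

16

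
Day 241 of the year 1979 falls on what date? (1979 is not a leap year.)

January has 31 days (241 − 31 = 210 remain).
February has 28 days (210 − 28 = 182 remain).
March has 31 days (182 − 31 = 151 remain).
April has 30 days (151 − 30 = 121 remain).
May has 31 days (121 − 31 = 90 remain).
June has 30 days (90 − 30 = 60 remain).
July has 31 days (60 − 31 = 29 remain).
29 into August → August 29.

1979-08-29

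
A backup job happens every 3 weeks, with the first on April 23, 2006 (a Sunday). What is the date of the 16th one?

The 16th occurrence is 15 intervals after the first: 15 × 21 = 315 days after April 23, 2006.
April has 30 days — 7 days to the end of April leaves 308.
May has 31 days (277 left).
June has 30 days (247 left).
July has 31 days (216 left).
August has 31 days (185 left).
September has 30 days (155 left).
October has 31 days (124 left).
November has 30 days (94 left).
December has 31 days (63 left).
January has 31 days (32 left).
February has 28 days (4 left).
4 days into March → March 4, 2007.

March 4, 2007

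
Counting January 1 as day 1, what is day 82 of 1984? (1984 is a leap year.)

22 March 1984

January has 31 days (82 − 31 = 51 remain).
February has 29 days (51 − 29 = 22 remain).
22 into March → March 22.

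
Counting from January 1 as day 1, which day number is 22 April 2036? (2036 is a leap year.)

Days in months before April: 31 + 29 + 31 = 91.
Plus 22 days into April → day 113.

113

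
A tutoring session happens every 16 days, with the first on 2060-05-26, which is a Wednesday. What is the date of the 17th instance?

The 17th occurrence is 16 intervals after the first: 16 × 16 = 256 days after 2060-05-26.
May has 31 days — 5 days to the end of May leaves 251.
June has 30 days (221 left).
July has 31 days (190 left).
August has 31 days (159 left).
September has 30 days (129 left).
October has 31 days (98 left).
November has 30 days (68 left).
December has 31 days (37 left).
January has 31 days (6 left).
6 days into February → 2061-02-06.

2061-02-06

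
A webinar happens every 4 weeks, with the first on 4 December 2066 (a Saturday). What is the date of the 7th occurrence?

The 7th occurrence is 6 intervals after the first: 6 × 28 = 168 days after 4 December 2066.
December has 31 days — 27 days to the end of December leaves 141.
January has 31 days (110 left).
February has 28 days (82 left).
March has 31 days (51 left).
April has 30 days (21 left).
21 days into May → 21 May 2067.

21 May 2067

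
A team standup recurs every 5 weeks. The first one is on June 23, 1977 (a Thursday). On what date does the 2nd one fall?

The 2nd occurrence is 1 interval after the first: 1 × 35 = 35 days after June 23, 1977.
June has 30 days — 7 days to the end of June leaves 28.
28 days into July → July 28, 1977.

July 28, 1977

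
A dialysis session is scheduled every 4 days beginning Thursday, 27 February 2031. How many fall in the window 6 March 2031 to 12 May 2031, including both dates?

17

Occurrences land 4·i days after 27 February 2031 for i = 0, 1, 2, …
6 March 2031 is 7 days after the start; 7 ÷ 4 = 1 remainder 3; since the remainder is 3, round up to i = 2. First occurrence in the window: #3 on 7 March 2031 (2×4 = 8 days in).
12 May 2031 is 74 days after the start; 74 ÷ 4 = 18 remainder 2. Last occurrence in the window: #19 on 10 May 2031.
Occurrences #3 through #19: 17 in total.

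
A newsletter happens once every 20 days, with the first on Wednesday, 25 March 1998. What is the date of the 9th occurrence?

The 9th occurrence is 8 intervals after the first: 8 × 20 = 160 days after 25 March 1998.
March has 31 days — 6 days to the end of March leaves 154.
April has 30 days (124 left).
May has 31 days (93 left).
June has 30 days (63 left).
July has 31 days (32 left).
August has 31 days (1 left).
1 day into September → 1 September 1998.

1 September 1998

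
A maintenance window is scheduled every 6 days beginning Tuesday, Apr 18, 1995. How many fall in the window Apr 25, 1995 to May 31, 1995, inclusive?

6

Occurrences land 6·i days after Apr 18, 1995 for i = 0, 1, 2, …
Apr 25, 1995 is 7 days after the start; 7 ÷ 6 = 1 remainder 1; since the remainder is 1, round up to i = 2. First occurrence in the window: #3 on Apr 30, 1995 (2×6 = 12 days in).
May 31, 1995 is 43 days after the start; 43 ÷ 6 = 7 remainder 1. Last occurrence in the window: #8 on May 30, 1995.
Occurrences #3 through #8: 6 in total.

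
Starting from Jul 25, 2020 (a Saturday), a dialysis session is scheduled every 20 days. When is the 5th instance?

Oct 13, 2020

The 5th occurrence is 4 intervals after the first: 4 × 20 = 80 days after Jul 25, 2020.
Jul has 31 days — 6 days to the end of Jul leaves 74.
Aug has 31 days (43 left).
Sep has 30 days (13 left).
13 days into Oct → Oct 13, 2020.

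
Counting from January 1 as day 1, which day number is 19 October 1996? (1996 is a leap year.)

293

Days in months before October: 31 + 29 + 31 + 30 + 31 + 30 + 31 + 31 + 30 = 274.
Plus 19 days into October → day 293.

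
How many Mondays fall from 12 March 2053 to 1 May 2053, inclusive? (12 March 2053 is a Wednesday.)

12 March 2053 is a Wednesday; the first Monday on or after it is 17 March 2053 (5 days later).
From 17 March 2053 to 1 May 2053: 14 + 30 + 1 = 45 days (rest of March, April, May).
45 ÷ 7 = 6 full weeks with remainder 3, so 6 more Mondays after the first → 7.

7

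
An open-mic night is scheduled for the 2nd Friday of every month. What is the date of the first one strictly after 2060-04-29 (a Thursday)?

April 2060 starts on a Thursday; its first Friday is the 2nd, so the 2nd Friday is the 9th — 2060-04-09.
That is not after 2060-04-29, so look at May 2060.
May 2060 starts on a Saturday; its first Friday is the 7th, so the 2nd Friday is the 14th — 2060-05-14.

2060-05-14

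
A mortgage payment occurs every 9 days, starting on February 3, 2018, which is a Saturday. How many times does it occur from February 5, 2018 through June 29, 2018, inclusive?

Occurrences land 9·i days after February 3, 2018 for i = 0, 1, 2, …
February 5, 2018 is 2 days after the start; 2 ÷ 9 = 0 remainder 2; since the remainder is 2, round up to i = 1. First occurrence in the window: #2 on February 12, 2018 (1×9 = 9 days in).
June 29, 2018 is 146 days after the start; 146 ÷ 9 = 16 remainder 2. Last occurrence in the window: #17 on June 27, 2018.
Occurrences #2 through #17: 16 in total.

16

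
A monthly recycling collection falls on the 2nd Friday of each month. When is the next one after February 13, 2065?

February 2065 starts on a Sunday; its first Friday is the 6th, so the 2nd Friday is the 13th — February 13, 2065.
That is not after February 13, 2065, so look at March 2065.
March 2065 starts on a Sunday; its first Friday is the 6th, so the 2nd Friday is the 13th — March 13, 2065.

March 13, 2065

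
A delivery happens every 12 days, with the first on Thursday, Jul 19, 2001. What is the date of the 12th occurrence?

The 12th occurrence is 11 intervals after the first: 11 × 12 = 132 days after Jul 19, 2001.
Jul has 31 days — 12 days to the end of Jul leaves 120.
Aug has 31 days (89 left).
Sep has 30 days (59 left).
Oct has 31 days (28 left).
28 days into Nov → Nov 28, 2001.

Nov 28, 2001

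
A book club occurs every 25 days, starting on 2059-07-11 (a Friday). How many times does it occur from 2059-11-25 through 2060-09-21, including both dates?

Occurrences land 25·i days after 2059-07-11 for i = 0, 1, 2, …
2059-11-25 is 137 days after the start; 137 ÷ 25 = 5 remainder 12; since the remainder is 12, round up to i = 6. First occurrence in the window: #7 on 2059-12-08 (6×25 = 150 days in).
2060-09-21 is 438 days after the start; 438 ÷ 25 = 17 remainder 13. Last occurrence in the window: #18 on 2060-09-08.
Occurrences #7 through #18: 12 in total.

12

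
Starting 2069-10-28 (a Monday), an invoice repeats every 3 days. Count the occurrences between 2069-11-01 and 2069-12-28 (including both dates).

19

Occurrences land 3·i days after 2069-10-28 for i = 0, 1, 2, …
2069-11-01 is 4 days after the start; 4 ÷ 3 = 1 remainder 1; since the remainder is 1, round up to i = 2. First occurrence in the window: #3 on 2069-11-03 (2×3 = 6 days in).
2069-12-28 is 61 days after the start; 61 ÷ 3 = 20 remainder 1. Last occurrence in the window: #21 on 2069-12-27.
Occurrences #3 through #21: 19 in total.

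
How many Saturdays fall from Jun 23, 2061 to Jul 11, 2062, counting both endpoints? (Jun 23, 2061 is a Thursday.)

55

Jun 23, 2061 is a Thursday; the first Saturday on or after it is Jun 25, 2061 (2 days later).
From Jun 25, 2061 to Jul 11, 2062: 189 + 192 = 381 days (rest of 2061, to Jul 11, 2062 in 2062).
381 ÷ 7 = 54 full weeks with remainder 3, so 54 more Saturdays after the first → 55.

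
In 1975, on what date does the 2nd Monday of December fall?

December 8, 1975

The first Monday of December 1975 is December 1.
The 2nd Monday is 1 weeks later: 1 + 7 = 8.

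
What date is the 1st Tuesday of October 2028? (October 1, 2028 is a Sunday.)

October 2028 begins on a Sunday, so the first Tuesday is October 3 (2 days later).

3 October 2028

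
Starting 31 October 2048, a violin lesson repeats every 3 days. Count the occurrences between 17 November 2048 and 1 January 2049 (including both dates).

Occurrences land 3·i days after 31 October 2048 for i = 0, 1, 2, …
17 November 2048 is 17 days after the start; 17 ÷ 3 = 5 remainder 2; since the remainder is 2, round up to i = 6. First occurrence in the window: #7 on 18 November 2048 (6×3 = 18 days in).
1 January 2049 is 62 days after the start; 62 ÷ 3 = 20 remainder 2. Last occurrence in the window: #21 on 30 December 2048.
Occurrences #7 through #21: 15 in total.

15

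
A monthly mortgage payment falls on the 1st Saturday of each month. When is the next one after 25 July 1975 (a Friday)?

2 August 1975

July 1975 starts on a Tuesday, so its 1st Saturday is 5 July 1975 (4 days in).
That is not after 25 July 1975, so look at August 1975.
August 1975 starts on a Friday, so its 1st Saturday is 2 August 1975 (1 day in).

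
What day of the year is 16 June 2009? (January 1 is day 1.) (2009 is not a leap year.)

167

Days in months before June: 31 + 28 + 31 + 30 + 31 = 151.
Plus 16 days into June → day 167.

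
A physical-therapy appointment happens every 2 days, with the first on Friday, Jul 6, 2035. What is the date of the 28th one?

Aug 29, 2035

The 28th occurrence is 27 intervals after the first: 27 × 2 = 54 days after Jul 6, 2035.
Jul has 31 days — 25 days to the end of Jul leaves 29.
29 days into Aug → Aug 29, 2035.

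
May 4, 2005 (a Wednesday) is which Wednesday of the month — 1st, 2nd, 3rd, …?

Day 4 falls in week ⌈4/7⌉ of the month.
Days 1–7 hold the 1st Wednesday, 8–14 the 2nd, 15–21 the 3rd, 22–28 the 4th, 29–31 the 5th.
4 is in the range for the 1st.

1st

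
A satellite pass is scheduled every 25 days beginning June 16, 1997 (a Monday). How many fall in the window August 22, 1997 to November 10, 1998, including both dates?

18

Occurrences land 25·i days after June 16, 1997 for i = 0, 1, 2, …
August 22, 1997 is 67 days after the start; 67 ÷ 25 = 2 remainder 17; since the remainder is 17, round up to i = 3. First occurrence in the window: #4 on August 30, 1997 (3×25 = 75 days in).
November 10, 1998 is 512 days after the start; 512 ÷ 25 = 20 remainder 12. Last occurrence in the window: #21 on October 29, 1998.
Occurrences #4 through #21: 18 in total.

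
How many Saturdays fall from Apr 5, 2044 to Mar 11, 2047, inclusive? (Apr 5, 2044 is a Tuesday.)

Apr 5, 2044 is a Tuesday; the first Saturday on or after it is Apr 9, 2044 (4 days later).
From Apr 9, 2044 to Mar 11, 2047: 266 + 365 + 365 + 70 = 1066 days (rest of 2044, 2045, 2046, to Mar 11, 2047 in 2047).
1066 ÷ 7 = 152 full weeks with remainder 2, so 152 more Saturdays after the first → 153.

153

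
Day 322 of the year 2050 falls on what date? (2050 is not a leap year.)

January has 31 days (322 − 31 = 291 remain).
February has 28 days (291 − 28 = 263 remain).
March has 31 days (263 − 31 = 232 remain).
April has 30 days (232 − 30 = 202 remain).
May has 31 days (202 − 31 = 171 remain).
June has 30 days (171 − 30 = 141 remain).
July has 31 days (141 − 31 = 110 remain).
August has 31 days (110 − 31 = 79 remain).
September has 30 days (79 − 30 = 49 remain).
October has 31 days (49 − 31 = 18 remain).
18 into November → November 18.

2050-11-18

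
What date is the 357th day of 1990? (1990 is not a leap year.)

December 23, 1990

January has 31 days (357 − 31 = 326 remain).
February has 28 days (326 − 28 = 298 remain).
March has 31 days (298 − 31 = 267 remain).
April has 30 days (267 − 30 = 237 remain).
May has 31 days (237 − 31 = 206 remain).
June has 30 days (206 − 30 = 176 remain).
July has 31 days (176 − 31 = 145 remain).
August has 31 days (145 − 31 = 114 remain).
September has 30 days (114 − 30 = 84 remain).
October has 31 days (84 − 31 = 53 remain).
November has 30 days (53 − 30 = 23 remain).
23 into December → December 23.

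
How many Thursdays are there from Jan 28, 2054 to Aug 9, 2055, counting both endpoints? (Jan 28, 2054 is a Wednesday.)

Jan 28, 2054 is a Wednesday; the first Thursday on or after it is Jan 29, 2054 (1 day later).
From Jan 29, 2054 to Aug 9, 2055: 336 + 221 = 557 days (rest of 2054, to Aug 9, 2055 in 2055).
557 ÷ 7 = 79 full weeks with remainder 4, so 79 more Thursdays after the first → 80.

80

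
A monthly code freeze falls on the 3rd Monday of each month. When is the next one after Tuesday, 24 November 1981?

21 December 1981

November 1981 starts on a Sunday; its first Monday is the 2nd, so the 3rd Monday is the 16th — 16 November 1981.
That is not after 24 November 1981, so look at December 1981.
December 1981 starts on a Tuesday; its first Monday is the 7th, so the 3rd Monday is the 21st — 21 December 1981.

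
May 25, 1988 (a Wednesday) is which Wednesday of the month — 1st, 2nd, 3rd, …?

Day 25 falls in week ⌈25/7⌉ of the month.
Days 1–7 hold the 1st Wednesday, 8–14 the 2nd, 15–21 the 3rd, 22–28 the 4th, 29–31 the 5th.
25 is in the range for the 4th.

4th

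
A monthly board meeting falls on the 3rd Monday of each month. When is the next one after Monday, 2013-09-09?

September 2013 starts on a Sunday; its first Monday is the 2nd, so the 3rd Monday is the 16th — 2013-09-16.
2013-09-16 is after 2013-09-09, so that is the next one.

2013-09-16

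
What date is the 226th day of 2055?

January has 31 days (226 − 31 = 195 remain).
February has 28 days (195 − 28 = 167 remain).
March has 31 days (167 − 31 = 136 remain).
April has 30 days (136 − 30 = 106 remain).
May has 31 days (106 − 31 = 75 remain).
June has 30 days (75 − 30 = 45 remain).
July has 31 days (45 − 31 = 14 remain).
14 into August → August 14.

August 14, 2055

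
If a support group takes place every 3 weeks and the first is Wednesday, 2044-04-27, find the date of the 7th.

The 7th occurrence is 6 intervals after the first: 6 × 21 = 126 days after 2044-04-27.
April has 30 days — 3 days to the end of April leaves 123.
May has 31 days (92 left).
June has 30 days (62 left).
July has 31 days (31 left).
31 days into August → 2044-08-31.

2044-08-31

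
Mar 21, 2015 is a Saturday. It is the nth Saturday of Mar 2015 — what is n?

3rd

Day 21 falls in week ⌈21/7⌉ of the month.
Days 1–7 hold the 1st Saturday, 8–14 the 2nd, 15–21 the 3rd, 22–28 the 4th, 29–31 the 5th.
21 is in the range for the 3rd.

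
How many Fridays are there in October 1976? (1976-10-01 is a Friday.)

5

1976-10-01 is a Friday; the first Friday on or after it is 1976-10-01.
From 1976-10-01 to 1976-10-31 is 31 − 1 = 30 days.
30 ÷ 7 = 4 full weeks with remainder 2, so 4 more Fridays after the first → 5.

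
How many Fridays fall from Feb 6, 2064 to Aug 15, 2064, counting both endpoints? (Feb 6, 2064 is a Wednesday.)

Feb 6, 2064 is a Wednesday; the first Friday on or after it is Feb 8, 2064 (2 days later).
From Feb 8, 2064 to Aug 15, 2064: 21 + 31 + 30 + 31 + 30 + 31 + 15 = 189 days (rest of Feb, Mar, Apr, May, Jun, Jul, Aug).
189 ÷ 7 = 27 full weeks with remainder 0, so 27 more Fridays after the first → 28.

28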